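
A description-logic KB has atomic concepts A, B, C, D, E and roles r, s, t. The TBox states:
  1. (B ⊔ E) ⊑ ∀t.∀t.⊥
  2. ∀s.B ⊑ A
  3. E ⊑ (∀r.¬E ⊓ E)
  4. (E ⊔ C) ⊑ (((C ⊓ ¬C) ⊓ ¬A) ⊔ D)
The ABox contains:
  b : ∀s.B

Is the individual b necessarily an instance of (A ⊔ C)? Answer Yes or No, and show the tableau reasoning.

Yes

1. b : (A ⊔ C)?  L(b) = {∀s.B} ∪ {(¬A ⊓ ¬C)}
   clash {A, ¬A} at b — b ∈ (A ⊔ C)
2. Hence b : (A ⊔ C): entailed.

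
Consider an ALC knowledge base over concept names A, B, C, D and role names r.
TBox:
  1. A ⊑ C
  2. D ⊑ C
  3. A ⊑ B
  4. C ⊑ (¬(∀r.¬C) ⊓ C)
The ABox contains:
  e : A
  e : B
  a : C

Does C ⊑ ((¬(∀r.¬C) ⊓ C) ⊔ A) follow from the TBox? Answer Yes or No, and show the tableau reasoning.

Yes

1. C ⊑ ((¬(∀r.¬C) ⊓ C) ⊔ A)  ⇔  (C ⊓ ((∀r.¬C ⊔ ¬C) ⊓ ¬A)) unsat w.r.t. T
   all branches close; clash {C, ¬C} at x₀
2. Hence C ⊑ ((¬(∀r.¬C) ⊓ C) ⊔ A): entailed.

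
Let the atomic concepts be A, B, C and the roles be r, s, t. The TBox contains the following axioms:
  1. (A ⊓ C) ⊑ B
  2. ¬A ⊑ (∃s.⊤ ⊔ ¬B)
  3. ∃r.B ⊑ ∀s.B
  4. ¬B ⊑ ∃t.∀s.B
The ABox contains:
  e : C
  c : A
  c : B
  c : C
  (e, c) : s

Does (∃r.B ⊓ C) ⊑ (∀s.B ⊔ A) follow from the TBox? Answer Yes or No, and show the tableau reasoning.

Yes

1. (∃r.B ⊓ C) ⊑ (∀s.B ⊔ A)  ⇔  ((∃r.B ⊓ C) ⊓ (∃s.¬B ⊓ ¬A)) unsat w.r.t. T
   all branches close; clash {B, ¬B} at x₀
2. Hence (∃r.B ⊓ C) ⊑ (∀s.B ⊔ A): entailed.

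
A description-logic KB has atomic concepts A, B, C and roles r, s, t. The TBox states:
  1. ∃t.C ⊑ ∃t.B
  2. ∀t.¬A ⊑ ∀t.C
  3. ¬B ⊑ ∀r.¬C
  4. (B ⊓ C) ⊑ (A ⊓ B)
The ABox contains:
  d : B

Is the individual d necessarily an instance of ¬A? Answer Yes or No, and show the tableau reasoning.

1. d : ¬A?  L(d) = {B} ∪ {A}
   open: L(d) ⊇ {A, B, ¬C, ∀t.¬C, ∃t.A} (+ ∃-successors) — d ∉ ¬A possible
2. Hence d : ¬A: not entailed.

No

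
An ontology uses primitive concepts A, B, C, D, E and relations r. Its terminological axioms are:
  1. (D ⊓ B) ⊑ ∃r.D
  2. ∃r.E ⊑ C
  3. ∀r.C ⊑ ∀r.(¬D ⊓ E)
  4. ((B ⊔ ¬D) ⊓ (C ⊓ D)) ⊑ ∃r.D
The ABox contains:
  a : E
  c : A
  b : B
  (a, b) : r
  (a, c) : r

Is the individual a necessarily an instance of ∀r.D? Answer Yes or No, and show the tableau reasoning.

1. a : ∀r.D?  L(a) = {E} ∪ {∃r.¬D}
   open: L(a) ⊇ {E, ¬D, ∀r.¬E, ∃r.¬C, ∃r.¬D} (+ ∃-successors) — a ∉ ∀r.D possible
2. Hence a : ∀r.D: not entailed.

No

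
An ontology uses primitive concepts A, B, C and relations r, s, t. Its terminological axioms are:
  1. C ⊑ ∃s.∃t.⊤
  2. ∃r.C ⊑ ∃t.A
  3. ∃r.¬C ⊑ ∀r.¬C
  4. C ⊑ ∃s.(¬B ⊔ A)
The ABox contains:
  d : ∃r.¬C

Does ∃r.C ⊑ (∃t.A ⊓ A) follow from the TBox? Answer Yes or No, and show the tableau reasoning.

No

1. ∃r.C ⊑ (∃t.A ⊓ A)  ⇔  (∃r.C ⊓ (∀t.¬A ⊔ ¬A)) unsat w.r.t. T
   apply at x₀: ∃r.C⊑∃t.A
   open: L(x₀) ⊇ {¬A, ¬C, ∀r.C, ∃r.C, ∃t.A} (+ ∃-successors)
2. Hence ∃r.C ⊑ (∃t.A ⊓ A): not entailed.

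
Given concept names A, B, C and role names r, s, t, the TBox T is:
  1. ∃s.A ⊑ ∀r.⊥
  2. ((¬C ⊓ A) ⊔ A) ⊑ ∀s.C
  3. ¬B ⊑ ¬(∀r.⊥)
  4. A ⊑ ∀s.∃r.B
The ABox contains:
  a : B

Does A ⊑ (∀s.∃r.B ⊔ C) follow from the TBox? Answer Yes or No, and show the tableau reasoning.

1. A ⊑ (∀s.∃r.B ⊔ C)  ⇔  (A ⊓ (∃s.∀r.¬B ⊓ ¬C)) unsat w.r.t. T
   all branches close; clash ⊥ at an ∃-successor
2. Hence A ⊑ (∀s.∃r.B ⊔ C): entailed.

Yes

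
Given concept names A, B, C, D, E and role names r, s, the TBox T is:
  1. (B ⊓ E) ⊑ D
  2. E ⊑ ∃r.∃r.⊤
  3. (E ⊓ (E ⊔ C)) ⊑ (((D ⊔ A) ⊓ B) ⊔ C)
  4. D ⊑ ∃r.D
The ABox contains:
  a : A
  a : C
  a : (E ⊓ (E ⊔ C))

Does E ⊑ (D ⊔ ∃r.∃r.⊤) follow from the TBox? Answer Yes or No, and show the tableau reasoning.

1. E ⊑ (D ⊔ ∃r.∃r.⊤)  ⇔  (E ⊓ (¬D ⊓ ∀r.∀r.⊥)) unsat w.r.t. T
   all branches close; clash {D, ¬D} at x₀
2. Hence E ⊑ (D ⊔ ∃r.∃r.⊤): entailed.

Yes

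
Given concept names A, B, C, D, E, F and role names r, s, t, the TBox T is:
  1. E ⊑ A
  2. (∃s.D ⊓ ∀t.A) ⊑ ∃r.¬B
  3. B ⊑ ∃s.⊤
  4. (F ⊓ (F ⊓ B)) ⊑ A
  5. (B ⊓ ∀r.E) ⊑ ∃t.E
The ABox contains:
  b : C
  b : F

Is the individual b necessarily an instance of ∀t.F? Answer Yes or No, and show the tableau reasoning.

No

1. b : ∀t.F?  L(b) = {C, F} ∪ {∃t.¬F}
   open: L(b) ⊇ {C, F, ¬B, ¬E, ∀s.¬D, …} (+ ∃-successors) — b ∉ ∀t.F possible
2. Hence b : ∀t.F: not entailed.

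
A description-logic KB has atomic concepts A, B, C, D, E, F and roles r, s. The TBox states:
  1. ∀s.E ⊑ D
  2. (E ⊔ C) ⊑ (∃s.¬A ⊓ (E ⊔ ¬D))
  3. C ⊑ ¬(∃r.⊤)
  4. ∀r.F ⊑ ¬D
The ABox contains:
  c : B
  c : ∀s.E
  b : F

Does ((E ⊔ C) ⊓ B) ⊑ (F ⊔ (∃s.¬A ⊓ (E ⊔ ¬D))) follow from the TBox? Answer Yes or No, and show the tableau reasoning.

1. ((E ⊔ C) ⊓ B) ⊑ (F ⊔ (∃s.¬A ⊓ (E ⊔ ¬D)))  ⇔  (((E ⊔ C) ⊓ B) ⊓ (¬F ⊓ (∀s.A ⊔ (¬E ⊓ D)))) unsat w.r.t. T
   all branches close; clash {D, ¬D} at x₀
2. Hence ((E ⊔ C) ⊓ B) ⊑ (F ⊔ (∃s.¬A ⊓ (E ⊔ ¬D))): entailed.

Yes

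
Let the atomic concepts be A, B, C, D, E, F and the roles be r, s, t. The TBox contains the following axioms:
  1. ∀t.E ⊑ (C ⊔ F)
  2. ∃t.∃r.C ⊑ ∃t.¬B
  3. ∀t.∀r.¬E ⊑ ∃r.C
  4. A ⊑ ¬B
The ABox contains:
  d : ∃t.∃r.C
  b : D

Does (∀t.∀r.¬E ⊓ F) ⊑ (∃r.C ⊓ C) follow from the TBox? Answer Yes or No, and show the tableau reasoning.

No

1. (∀t.∀r.¬E ⊓ F) ⊑ (∃r.C ⊓ C)  ⇔  ((∀t.∀r.¬E ⊓ F) ⊓ (∀r.¬C ⊔ ¬C)) unsat w.r.t. T
   apply at x₀: ∀t.∀r.¬E⊑∃r.C
   open: L(x₀) ⊇ {F, ¬A, ¬C, ∀t.∀r.¬C, ∀t.∀r.¬E, …} (+ ∃-successors)
2. Hence (∀t.∀r.¬E ⊓ F) ⊑ (∃r.C ⊓ C): not entailed.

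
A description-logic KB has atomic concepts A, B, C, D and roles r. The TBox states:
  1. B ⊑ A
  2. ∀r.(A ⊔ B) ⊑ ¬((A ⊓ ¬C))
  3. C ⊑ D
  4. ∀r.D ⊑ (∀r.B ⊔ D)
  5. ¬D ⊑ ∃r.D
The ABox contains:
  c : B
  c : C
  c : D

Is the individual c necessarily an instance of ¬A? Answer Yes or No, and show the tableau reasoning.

1. c : ¬A?  L(c) = {B, C, D} ∪ {A}
   open: L(c) ⊇ {A, B, C, D, ∃r.(¬A ⊓ ¬B), …} (+ ∃-successors) — c ∉ ¬A possible
2. Hence c : ¬A: not entailed.

No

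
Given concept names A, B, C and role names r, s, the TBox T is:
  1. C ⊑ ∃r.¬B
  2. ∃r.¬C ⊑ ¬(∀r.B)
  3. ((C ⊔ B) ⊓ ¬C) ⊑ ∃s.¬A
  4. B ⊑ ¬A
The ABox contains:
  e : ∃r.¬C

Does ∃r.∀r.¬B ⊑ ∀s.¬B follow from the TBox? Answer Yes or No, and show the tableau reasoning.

1. ∃r.∀r.¬B ⊑ ∀s.¬B  ⇔  (∃r.∀r.¬B ⊓ ∃s.B) unsat w.r.t. T
   open: L(x₀) ⊇ {¬B, ¬C, ∀r.C, ∃r.∀r.¬B, ∃s.B} (+ ∃-successors)
2. Hence ∃r.∀r.¬B ⊑ ∀s.¬B: not entailed.

No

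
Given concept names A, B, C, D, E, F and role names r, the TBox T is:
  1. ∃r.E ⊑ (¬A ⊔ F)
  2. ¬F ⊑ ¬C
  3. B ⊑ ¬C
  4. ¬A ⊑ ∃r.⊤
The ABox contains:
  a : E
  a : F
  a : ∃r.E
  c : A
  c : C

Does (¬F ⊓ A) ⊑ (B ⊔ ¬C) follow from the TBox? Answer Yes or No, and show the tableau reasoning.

1. (¬F ⊓ A) ⊑ (B ⊔ ¬C)  ⇔  ((¬F ⊓ A) ⊓ (¬B ⊓ C)) unsat w.r.t. T
   all branches close; clash {C, ¬C} at x₀
2. Hence (¬F ⊓ A) ⊑ (B ⊔ ¬C): entailed.

Yes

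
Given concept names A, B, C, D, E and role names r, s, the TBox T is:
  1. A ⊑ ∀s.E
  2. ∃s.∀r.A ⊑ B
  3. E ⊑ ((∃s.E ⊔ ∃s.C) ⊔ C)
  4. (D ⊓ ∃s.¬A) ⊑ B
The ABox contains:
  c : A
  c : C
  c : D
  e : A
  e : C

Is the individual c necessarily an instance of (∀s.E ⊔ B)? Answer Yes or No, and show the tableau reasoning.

Yes

1. c : (∀s.E ⊔ B)?  L(c) = {A, C, D} ∪ {(∃s.¬E ⊓ ¬B)}
   clash {B, ¬B} at c — c ∈ (∀s.E ⊔ B)
2. Hence c : (∀s.E ⊔ B): entailed.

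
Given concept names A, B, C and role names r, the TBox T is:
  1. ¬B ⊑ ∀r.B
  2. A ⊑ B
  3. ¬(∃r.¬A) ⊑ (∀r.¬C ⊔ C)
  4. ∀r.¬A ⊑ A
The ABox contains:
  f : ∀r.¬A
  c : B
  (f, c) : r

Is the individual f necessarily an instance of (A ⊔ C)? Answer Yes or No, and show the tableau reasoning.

1. f : (A ⊔ C)?  L(f) = {∀r.¬A} ∪ {(¬A ⊓ ¬C)}
   clash {A, ¬A} at f — f ∈ (A ⊔ C)
2. Hence f : (A ⊔ C): entailed.

Yes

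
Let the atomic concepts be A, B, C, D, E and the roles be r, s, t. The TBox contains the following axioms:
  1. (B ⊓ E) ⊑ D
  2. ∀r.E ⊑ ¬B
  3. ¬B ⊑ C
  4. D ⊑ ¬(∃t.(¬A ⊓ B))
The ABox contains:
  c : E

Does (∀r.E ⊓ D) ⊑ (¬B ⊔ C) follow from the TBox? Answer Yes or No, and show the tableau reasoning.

1. (∀r.E ⊓ D) ⊑ (¬B ⊔ C)  ⇔  ((∀r.E ⊓ D) ⊓ (B ⊓ ¬C)) unsat w.r.t. T
   all branches close; clash {B, ¬B} at x₀
2. Hence (∀r.E ⊓ D) ⊑ (¬B ⊔ C): entailed.

Yes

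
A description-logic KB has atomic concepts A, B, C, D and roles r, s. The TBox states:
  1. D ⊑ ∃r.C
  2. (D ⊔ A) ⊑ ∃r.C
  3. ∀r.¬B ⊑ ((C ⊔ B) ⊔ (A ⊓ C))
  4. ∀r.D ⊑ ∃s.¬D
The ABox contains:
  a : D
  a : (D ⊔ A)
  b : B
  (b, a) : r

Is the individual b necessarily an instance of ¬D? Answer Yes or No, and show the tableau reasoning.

No

1. b : ¬D?  L(b) = {B} ∪ {D}
   apply at b: D⊑∃r.C
   open: L(b) ⊇ {B, D, ∃r.B, ∃r.C, ∃r.¬D} (+ ∃-successors) — b ∉ ¬D possible
2. Hence b : ¬D: not entailed.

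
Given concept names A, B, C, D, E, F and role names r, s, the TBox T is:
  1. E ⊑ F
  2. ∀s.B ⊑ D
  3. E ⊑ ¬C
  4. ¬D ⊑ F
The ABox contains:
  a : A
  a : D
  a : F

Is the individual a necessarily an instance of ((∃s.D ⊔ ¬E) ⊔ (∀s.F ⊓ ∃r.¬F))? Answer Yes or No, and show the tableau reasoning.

No

1. a : ((∃s.D ⊔ ¬E) ⊔ (∀s.F ⊓ ∃r.¬F))?  L(a) = {A, D, F} ∪ {((∀s.¬D ⊓ E) ⊓ (∃s.¬F ⊔ ∀r.F))}
   apply at a: E⊑¬C
   open: L(a) ⊇ {A, D, E, F, ¬C, …} — a ∉ ((∃s.D ⊔ ¬E) ⊔ (∀s.F ⊓ ∃r.¬F)) possible
2. Hence a : ((∃s.D ⊔ ¬E) ⊔ (∀s.F ⊓ ∃r.¬F)): not entailed.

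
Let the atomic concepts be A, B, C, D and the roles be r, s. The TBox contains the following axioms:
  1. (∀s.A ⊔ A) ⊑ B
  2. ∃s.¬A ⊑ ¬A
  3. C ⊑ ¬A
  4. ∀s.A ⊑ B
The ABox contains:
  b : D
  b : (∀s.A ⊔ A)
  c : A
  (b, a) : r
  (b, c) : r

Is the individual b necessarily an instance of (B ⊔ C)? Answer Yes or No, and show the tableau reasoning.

1. b : (B ⊔ C)?  L(b) = {D, (∀s.A ⊔ A)} ∪ {(¬B ⊓ ¬C)}
   clash {A, ¬A} at b — b ∈ (B ⊔ C)
2. Hence b : (B ⊔ C): entailed.

Yes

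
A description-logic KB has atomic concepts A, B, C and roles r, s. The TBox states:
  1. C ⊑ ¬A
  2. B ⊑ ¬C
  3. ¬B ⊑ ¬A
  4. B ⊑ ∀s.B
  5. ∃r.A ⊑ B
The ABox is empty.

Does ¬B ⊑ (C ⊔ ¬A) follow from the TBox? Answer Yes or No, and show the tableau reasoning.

1. ¬B ⊑ (C ⊔ ¬A)  ⇔  (¬B ⊓ (¬C ⊓ A)) unsat w.r.t. T
   all branches close; clash {A, ¬A} at x₀
2. Hence ¬B ⊑ (C ⊔ ¬A): entailed.

Yes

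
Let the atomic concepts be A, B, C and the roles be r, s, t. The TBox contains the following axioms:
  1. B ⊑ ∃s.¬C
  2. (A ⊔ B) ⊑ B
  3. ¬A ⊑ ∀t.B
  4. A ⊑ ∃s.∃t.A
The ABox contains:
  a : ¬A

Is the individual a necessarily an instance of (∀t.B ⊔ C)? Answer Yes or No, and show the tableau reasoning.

1. a : (∀t.B ⊔ C)?  L(a) = {¬A} ∪ {(∃t.¬B ⊓ ¬C)}
   clash {B, ¬B} at an ∃-successor — a ∈ (∀t.B ⊔ C)
2. Hence a : (∀t.B ⊔ C): entailed.

Yes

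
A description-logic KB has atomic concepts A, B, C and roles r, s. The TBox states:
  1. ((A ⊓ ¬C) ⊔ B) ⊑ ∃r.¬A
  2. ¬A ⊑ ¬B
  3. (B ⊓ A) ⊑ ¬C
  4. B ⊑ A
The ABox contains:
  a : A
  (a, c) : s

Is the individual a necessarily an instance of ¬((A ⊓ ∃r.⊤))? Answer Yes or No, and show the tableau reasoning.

No

1. a : ¬((A ⊓ ∃r.⊤))?  L(a) = {A} ∪ {(A ⊓ ∃r.⊤)}
   open: L(a) ⊇ {A, C, ¬B, ∃r.⊤} (+ ∃-successors) — a ∉ ¬((A ⊓ ∃r.⊤)) possible
2. Hence a : ¬((A ⊓ ∃r.⊤)): not entailed.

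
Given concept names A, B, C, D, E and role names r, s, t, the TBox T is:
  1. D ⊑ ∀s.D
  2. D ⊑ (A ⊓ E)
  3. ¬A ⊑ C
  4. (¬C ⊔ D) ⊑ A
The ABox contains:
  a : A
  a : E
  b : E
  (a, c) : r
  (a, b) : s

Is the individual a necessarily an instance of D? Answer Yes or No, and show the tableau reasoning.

1. a : D?  L(a) = {A, E} ∪ {¬D}
   open: L(a) ⊇ {A, E, ¬D} — a ∉ D possible
2. Hence a : D: not entailed.

No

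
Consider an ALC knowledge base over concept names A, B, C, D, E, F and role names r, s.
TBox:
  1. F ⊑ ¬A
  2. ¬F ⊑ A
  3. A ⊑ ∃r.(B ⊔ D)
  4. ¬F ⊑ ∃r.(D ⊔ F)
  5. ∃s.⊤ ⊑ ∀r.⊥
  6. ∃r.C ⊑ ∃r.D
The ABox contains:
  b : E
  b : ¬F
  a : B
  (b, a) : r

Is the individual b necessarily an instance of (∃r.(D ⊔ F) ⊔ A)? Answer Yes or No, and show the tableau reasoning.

1. b : (∃r.(D ⊔ F) ⊔ A)?  L(b) = {E, ¬F} ∪ {(∀r.(¬D ⊓ ¬F) ⊓ ¬A)}
   clash {A, ¬A} at b — b ∈ (∃r.(D ⊔ F) ⊔ A)
2. Hence b : (∃r.(D ⊔ F) ⊔ A): entailed.

Yes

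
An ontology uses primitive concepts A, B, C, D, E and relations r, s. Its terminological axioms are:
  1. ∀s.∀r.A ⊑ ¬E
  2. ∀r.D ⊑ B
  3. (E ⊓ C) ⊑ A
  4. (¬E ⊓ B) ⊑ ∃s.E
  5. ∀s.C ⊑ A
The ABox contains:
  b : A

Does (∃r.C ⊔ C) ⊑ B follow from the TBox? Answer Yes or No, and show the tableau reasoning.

No

1. (∃r.C ⊔ C) ⊑ B  ⇔  ((∃r.C ⊔ C) ⊓ ¬B) unsat w.r.t. T
   open: L(x₀) ⊇ {¬B, ¬E, ∃r.C, ∃r.¬D, ∃s.¬C} (+ ∃-successors)
2. Hence (∃r.C ⊔ C) ⊑ B: not entailed.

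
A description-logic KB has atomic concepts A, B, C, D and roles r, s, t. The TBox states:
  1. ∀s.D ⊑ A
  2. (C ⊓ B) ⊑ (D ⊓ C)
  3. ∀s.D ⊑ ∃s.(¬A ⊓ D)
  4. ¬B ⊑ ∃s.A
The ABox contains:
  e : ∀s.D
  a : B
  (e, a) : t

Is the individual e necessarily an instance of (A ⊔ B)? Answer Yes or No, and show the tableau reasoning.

1. e : (A ⊔ B)?  L(e) = {∀s.D} ∪ {(¬A ⊓ ¬B)}
   clash {A, ¬A} at e — e ∈ (A ⊔ B)
2. Hence e : (A ⊔ B): entailed.

Yes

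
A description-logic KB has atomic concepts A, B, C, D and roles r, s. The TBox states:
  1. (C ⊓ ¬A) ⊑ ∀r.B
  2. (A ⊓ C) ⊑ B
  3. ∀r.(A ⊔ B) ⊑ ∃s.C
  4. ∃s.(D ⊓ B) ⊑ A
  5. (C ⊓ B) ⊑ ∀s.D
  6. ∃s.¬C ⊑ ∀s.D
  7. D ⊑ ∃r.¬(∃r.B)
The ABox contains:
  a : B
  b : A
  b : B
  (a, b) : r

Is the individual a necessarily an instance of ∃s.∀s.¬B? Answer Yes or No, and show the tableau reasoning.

1. a : ∃s.∀s.¬B?  L(a) = {B} ∪ {∀s.∃s.B}
   open: L(a) ⊇ {B, ¬C, ¬D, ∀s.(¬D ⊔ ¬B), ∀s.C, …} (+ ∃-successors) — a ∉ ∃s.∀s.¬B possible
2. Hence a : ∃s.∀s.¬B: not entailed.

No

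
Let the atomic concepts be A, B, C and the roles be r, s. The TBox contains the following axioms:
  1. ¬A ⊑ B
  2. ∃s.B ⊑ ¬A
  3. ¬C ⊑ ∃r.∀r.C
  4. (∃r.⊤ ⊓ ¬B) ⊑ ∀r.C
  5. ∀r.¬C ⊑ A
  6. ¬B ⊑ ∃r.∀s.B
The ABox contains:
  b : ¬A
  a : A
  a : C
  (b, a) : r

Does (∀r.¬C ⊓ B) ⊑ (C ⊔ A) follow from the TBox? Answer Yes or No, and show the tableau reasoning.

Yes

1. (∀r.¬C ⊓ B) ⊑ (C ⊔ A)  ⇔  ((∀r.¬C ⊓ B) ⊓ (¬C ⊓ ¬A)) unsat w.r.t. T
   all branches close; clash {A, ¬A} at x₀
2. Hence (∀r.¬C ⊓ B) ⊑ (C ⊔ A): entailed.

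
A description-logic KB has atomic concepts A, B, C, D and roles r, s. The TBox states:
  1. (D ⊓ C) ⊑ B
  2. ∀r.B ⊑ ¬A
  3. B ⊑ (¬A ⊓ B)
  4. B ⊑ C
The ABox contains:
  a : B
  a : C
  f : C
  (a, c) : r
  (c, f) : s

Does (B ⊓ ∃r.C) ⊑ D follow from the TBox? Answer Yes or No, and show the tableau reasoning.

No

1. (B ⊓ ∃r.C) ⊑ D  ⇔  ((B ⊓ ∃r.C) ⊓ ¬D) unsat w.r.t. T
   apply at x₀: B⊑(¬A ⊓ B); B⊑C
   open: L(x₀) ⊇ {B, C, ¬A, ¬D, ∃r.C} (+ ∃-successors)
2. Hence (B ⊓ ∃r.C) ⊑ D: not entailed.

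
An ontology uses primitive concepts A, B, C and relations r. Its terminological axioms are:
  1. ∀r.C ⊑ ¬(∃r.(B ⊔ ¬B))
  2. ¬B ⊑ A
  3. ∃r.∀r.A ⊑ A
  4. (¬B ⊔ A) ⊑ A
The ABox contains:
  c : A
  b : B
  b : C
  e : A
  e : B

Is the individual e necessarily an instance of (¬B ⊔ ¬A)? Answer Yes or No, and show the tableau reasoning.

No

1. e : (¬B ⊔ ¬A)?  L(e) = {A, B} ∪ {(B ⊓ A)}
   open: L(e) ⊇ {A, B, ∃r.¬C} (+ ∃-successors) — e ∉ (¬B ⊔ ¬A) possible
2. Hence e : (¬B ⊔ ¬A): not entailed.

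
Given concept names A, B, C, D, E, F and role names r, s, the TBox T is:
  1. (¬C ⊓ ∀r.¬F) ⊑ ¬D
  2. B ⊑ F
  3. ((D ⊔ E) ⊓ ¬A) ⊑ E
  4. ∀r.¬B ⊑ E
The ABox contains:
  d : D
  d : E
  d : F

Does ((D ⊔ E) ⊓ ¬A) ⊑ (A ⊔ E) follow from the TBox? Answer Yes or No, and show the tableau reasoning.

1. ((D ⊔ E) ⊓ ¬A) ⊑ (A ⊔ E)  ⇔  (((D ⊔ E) ⊓ ¬A) ⊓ (¬A ⊓ ¬E)) unsat w.r.t. T
   all branches close; clash {E, ¬E} at x₀
2. Hence ((D ⊔ E) ⊓ ¬A) ⊑ (A ⊔ E): entailed.

Yes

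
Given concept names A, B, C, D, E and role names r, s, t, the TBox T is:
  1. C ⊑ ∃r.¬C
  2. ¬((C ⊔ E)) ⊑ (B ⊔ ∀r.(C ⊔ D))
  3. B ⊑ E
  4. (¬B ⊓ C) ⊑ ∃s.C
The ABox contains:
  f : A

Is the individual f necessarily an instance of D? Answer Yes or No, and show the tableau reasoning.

1. f : D?  L(f) = {A} ∪ {¬D}
   open: L(f) ⊇ {A, E, ¬B, ¬C, ¬D} — f ∉ D possible
2. Hence f : D: not entailed.

No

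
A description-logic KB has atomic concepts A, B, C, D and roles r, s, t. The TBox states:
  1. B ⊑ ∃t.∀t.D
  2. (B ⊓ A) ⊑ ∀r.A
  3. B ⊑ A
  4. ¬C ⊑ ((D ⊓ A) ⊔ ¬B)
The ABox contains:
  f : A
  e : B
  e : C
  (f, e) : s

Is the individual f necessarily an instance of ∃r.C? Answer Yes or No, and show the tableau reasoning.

No

1. f : ∃r.C?  L(f) = {A} ∪ {∀r.¬C}
   open: L(f) ⊇ {A, C, ¬B, ∀r.¬C} — f ∉ ∃r.C possible
2. Hence f : ∃r.C: not entailed.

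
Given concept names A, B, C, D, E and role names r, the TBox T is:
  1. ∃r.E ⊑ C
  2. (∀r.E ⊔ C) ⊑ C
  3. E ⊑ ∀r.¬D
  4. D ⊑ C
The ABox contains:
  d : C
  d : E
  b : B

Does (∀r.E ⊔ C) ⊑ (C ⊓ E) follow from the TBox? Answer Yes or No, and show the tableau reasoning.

1. (∀r.E ⊔ C) ⊑ (C ⊓ E)  ⇔  ((∀r.E ⊔ C) ⊓ (¬C ⊔ ¬E)) unsat w.r.t. T
   apply at x₀: (∀r.E ⊔ C)⊑C
   open: L(x₀) ⊇ {C, ¬D, ¬E, ∀r.E, ∀r.¬E}
2. Hence (∀r.E ⊔ C) ⊑ (C ⊓ E): not entailed.

No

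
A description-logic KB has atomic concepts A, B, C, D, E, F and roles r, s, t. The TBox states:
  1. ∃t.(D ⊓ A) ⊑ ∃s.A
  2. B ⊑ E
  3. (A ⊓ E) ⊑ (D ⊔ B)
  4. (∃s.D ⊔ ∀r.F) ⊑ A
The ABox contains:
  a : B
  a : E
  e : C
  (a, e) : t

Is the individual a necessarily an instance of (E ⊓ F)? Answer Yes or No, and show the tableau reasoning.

No

1. a : (E ⊓ F)?  L(a) = {B, E} ∪ {(¬E ⊔ ¬F)}
   open: L(a) ⊇ {B, E, ¬A, ¬F, ∀s.¬D, …} (+ ∃-successors) — a ∉ (E ⊓ F) possible
2. Hence a : (E ⊓ F): not entailed.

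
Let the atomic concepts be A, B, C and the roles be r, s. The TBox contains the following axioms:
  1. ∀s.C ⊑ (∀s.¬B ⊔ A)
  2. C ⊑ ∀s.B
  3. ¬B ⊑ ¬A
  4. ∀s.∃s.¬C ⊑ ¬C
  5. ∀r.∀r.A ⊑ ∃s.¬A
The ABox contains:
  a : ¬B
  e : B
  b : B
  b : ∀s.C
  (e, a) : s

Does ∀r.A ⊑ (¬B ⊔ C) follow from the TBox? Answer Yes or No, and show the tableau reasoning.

1. ∀r.A ⊑ (¬B ⊔ C)  ⇔  (∀r.A ⊓ (B ⊓ ¬C)) unsat w.r.t. T
   open: L(x₀) ⊇ {B, ¬C, ∀r.A, ∃r.∃r.¬A, ∃s.¬C} (+ ∃-successors)
2. Hence ∀r.A ⊑ (¬B ⊔ C): not entailed.

No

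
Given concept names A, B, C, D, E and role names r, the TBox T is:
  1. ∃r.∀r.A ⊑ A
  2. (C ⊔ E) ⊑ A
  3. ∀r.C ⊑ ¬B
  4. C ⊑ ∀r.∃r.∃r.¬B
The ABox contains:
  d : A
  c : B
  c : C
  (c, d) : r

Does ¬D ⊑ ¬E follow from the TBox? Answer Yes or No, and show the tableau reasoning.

No

1. ¬D ⊑ ¬E  ⇔  (¬D ⊓ E) unsat w.r.t. T
   open: L(x₀) ⊇ {A, E, ¬C, ¬D, ∃r.¬C} (+ ∃-successors)
2. Hence ¬D ⊑ ¬E: not entailed.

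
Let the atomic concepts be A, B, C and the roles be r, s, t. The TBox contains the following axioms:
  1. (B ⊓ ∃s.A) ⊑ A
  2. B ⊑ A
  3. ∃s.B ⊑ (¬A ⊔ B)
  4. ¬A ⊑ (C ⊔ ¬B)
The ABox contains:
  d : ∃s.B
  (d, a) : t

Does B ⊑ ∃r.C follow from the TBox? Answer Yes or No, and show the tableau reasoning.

No

1. B ⊑ ∃r.C  ⇔  (B ⊓ ∀r.¬C) unsat w.r.t. T
   apply at x₀: B⊑A
   open: L(x₀) ⊇ {A, B, ∀r.¬C, ∀s.¬B}
2. Hence B ⊑ ∃r.C: not entailed.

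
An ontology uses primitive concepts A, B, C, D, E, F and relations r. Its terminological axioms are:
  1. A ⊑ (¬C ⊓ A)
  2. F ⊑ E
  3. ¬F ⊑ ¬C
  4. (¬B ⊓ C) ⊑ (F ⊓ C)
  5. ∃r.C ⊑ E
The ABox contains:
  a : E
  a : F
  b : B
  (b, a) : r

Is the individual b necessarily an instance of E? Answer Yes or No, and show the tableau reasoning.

No

1. b : E?  L(b) = {B} ∪ {¬E}
   open: L(b) ⊇ {B, ¬A, ¬C, ¬E, ¬F, …} — b ∉ E possible
2. Hence b : E: not entailed.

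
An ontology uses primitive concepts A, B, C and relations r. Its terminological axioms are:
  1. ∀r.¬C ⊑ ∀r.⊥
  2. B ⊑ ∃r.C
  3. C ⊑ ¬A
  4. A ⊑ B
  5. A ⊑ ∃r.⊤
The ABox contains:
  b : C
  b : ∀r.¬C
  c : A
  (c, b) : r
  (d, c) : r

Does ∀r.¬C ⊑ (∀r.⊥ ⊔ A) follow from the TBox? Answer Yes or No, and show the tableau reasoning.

Yes

1. ∀r.¬C ⊑ (∀r.⊥ ⊔ A)  ⇔  (∀r.¬C ⊓ (∃r.⊤ ⊓ ¬A)) unsat w.r.t. T
   all branches close; clash {C, ¬C} at an ∃-successor
2. Hence ∀r.¬C ⊑ (∀r.⊥ ⊔ A): entailed.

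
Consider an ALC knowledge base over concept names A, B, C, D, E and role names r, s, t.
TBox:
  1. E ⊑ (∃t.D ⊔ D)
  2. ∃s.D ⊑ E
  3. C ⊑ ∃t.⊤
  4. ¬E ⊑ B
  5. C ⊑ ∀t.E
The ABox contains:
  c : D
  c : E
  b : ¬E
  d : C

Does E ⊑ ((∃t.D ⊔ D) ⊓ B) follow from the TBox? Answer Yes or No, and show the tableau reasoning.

No

1. E ⊑ ((∃t.D ⊔ D) ⊓ B)  ⇔  (E ⊓ ((∀t.¬D ⊓ ¬D) ⊔ ¬B)) unsat w.r.t. T
   apply at x₀: E⊑(∃t.D ⊔ D)
   open: L(x₀) ⊇ {E, ¬B, ¬C, ∃t.D} (+ ∃-successors)
2. Hence E ⊑ ((∃t.D ⊔ D) ⊓ B): not entailed.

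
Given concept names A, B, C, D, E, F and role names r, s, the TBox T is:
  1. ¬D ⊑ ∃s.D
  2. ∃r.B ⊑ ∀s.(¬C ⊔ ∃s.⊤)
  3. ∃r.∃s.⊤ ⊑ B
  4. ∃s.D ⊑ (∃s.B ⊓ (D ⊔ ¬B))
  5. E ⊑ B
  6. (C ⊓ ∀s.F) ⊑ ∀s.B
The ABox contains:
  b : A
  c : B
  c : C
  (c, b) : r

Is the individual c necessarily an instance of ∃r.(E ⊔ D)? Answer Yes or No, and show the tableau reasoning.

1. c : ∃r.(E ⊔ D)?  L(c) = {B, C} ∪ {∀r.(¬E ⊓ ¬D)}
   open: L(c) ⊇ {B, C, D, ∀r.(¬E ⊓ ¬D), ∀r.¬B, …} (+ ∃-successors) — c ∉ ∃r.(E ⊔ D) possible
2. Hence c : ∃r.(E ⊔ D): not entailed.

No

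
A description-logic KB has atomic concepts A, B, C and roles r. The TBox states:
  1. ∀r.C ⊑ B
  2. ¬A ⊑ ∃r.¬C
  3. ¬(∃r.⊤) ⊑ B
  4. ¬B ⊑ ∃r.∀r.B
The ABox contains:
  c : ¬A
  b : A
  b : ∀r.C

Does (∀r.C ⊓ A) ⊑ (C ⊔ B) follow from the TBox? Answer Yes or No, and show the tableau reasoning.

1. (∀r.C ⊓ A) ⊑ (C ⊔ B)  ⇔  ((∀r.C ⊓ A) ⊓ (¬C ⊓ ¬B)) unsat w.r.t. T
   all branches close; clash {B, ¬B} at x₀
2. Hence (∀r.C ⊓ A) ⊑ (C ⊔ B): entailed.

Yes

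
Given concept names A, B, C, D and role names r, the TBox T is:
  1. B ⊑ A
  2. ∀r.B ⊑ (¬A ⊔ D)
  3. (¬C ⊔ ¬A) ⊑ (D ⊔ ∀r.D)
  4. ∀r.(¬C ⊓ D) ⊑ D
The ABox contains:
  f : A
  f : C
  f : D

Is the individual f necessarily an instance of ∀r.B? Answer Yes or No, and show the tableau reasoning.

1. f : ∀r.B?  L(f) = {A, C, D} ∪ {∃r.¬B}
   open: L(f) ⊇ {A, C, D, ∃r.¬B} (+ ∃-successors) — f ∉ ∀r.B possible
2. Hence f : ∀r.B: not entailed.

No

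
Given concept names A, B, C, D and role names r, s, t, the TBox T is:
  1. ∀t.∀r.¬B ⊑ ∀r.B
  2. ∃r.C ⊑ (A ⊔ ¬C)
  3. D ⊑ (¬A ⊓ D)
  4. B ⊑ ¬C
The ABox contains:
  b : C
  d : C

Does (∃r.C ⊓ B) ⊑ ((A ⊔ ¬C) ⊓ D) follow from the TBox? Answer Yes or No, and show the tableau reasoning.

No

1. (∃r.C ⊓ B) ⊑ ((A ⊔ ¬C) ⊓ D)  ⇔  ((∃r.C ⊓ B) ⊓ ((¬A ⊓ C) ⊔ ¬D)) unsat w.r.t. T
   apply at x₀: ∃r.C⊑(A ⊔ ¬C); B⊑¬C
   open: L(x₀) ⊇ {B, ¬C, ¬D, ∃r.C, ∃t.∃r.B} (+ ∃-successors)
2. Hence (∃r.C ⊓ B) ⊑ ((A ⊔ ¬C) ⊓ D): not entailed.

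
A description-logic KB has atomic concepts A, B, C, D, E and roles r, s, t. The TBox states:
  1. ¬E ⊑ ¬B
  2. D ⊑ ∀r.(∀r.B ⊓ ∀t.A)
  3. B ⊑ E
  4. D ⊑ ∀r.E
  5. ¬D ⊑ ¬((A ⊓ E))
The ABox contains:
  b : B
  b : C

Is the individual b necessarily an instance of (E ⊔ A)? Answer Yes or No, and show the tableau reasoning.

1. b : (E ⊔ A)?  L(b) = {B, C} ∪ {(¬E ⊓ ¬A)}
   clash {B, ¬B} at b — b ∈ (E ⊔ A)
2. Hence b : (E ⊔ A): entailed.

Yes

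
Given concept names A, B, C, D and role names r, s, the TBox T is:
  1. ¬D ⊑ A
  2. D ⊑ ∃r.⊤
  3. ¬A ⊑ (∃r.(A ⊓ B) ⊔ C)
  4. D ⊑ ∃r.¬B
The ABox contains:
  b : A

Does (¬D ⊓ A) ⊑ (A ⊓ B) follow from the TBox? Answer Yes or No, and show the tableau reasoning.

1. (¬D ⊓ A) ⊑ (A ⊓ B)  ⇔  ((¬D ⊓ A) ⊓ (¬A ⊔ ¬B)) unsat w.r.t. T
   open: L(x₀) ⊇ {A, ¬B, ¬D}
2. Hence (¬D ⊓ A) ⊑ (A ⊓ B): not entailed.

No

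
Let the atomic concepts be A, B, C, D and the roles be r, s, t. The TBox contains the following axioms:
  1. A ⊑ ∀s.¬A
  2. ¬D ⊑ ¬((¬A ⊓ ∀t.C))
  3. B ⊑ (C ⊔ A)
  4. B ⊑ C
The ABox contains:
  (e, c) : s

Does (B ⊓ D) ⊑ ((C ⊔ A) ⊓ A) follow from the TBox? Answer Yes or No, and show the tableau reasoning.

No

1. (B ⊓ D) ⊑ ((C ⊔ A) ⊓ A)  ⇔  ((B ⊓ D) ⊓ ((¬C ⊓ ¬A) ⊔ ¬A)) unsat w.r.t. T
   apply at x₀: B⊑(C ⊔ A); B⊑C
   open: L(x₀) ⊇ {B, C, D, ¬A}
2. Hence (B ⊓ D) ⊑ ((C ⊔ A) ⊓ A): not entailed.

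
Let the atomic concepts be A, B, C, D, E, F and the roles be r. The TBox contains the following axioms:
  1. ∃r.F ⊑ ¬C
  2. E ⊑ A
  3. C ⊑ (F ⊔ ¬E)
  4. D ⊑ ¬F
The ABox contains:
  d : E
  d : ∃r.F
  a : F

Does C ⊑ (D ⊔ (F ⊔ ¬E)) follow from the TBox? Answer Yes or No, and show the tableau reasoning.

1. C ⊑ (D ⊔ (F ⊔ ¬E))  ⇔  (C ⊓ (¬D ⊓ (¬F ⊓ E))) unsat w.r.t. T
   all branches close; clash {E, ¬E} at x₀
2. Hence C ⊑ (D ⊔ (F ⊔ ¬E)): entailed.

Yes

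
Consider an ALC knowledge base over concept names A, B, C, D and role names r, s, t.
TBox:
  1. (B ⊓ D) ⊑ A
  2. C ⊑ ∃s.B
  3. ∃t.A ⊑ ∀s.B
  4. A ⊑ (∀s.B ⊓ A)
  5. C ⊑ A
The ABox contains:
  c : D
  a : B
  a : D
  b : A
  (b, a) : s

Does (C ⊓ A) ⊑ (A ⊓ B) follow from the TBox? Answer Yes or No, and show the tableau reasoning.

1. (C ⊓ A) ⊑ (A ⊓ B)  ⇔  ((C ⊓ A) ⊓ (¬A ⊔ ¬B)) unsat w.r.t. T
   apply at x₀: C⊑∃s.B; A⊑(∀s.B ⊓ A)
   open: L(x₀) ⊇ {A, C, ¬B, ∀s.B, ∃s.B} (+ ∃-successors)
2. Hence (C ⊓ A) ⊑ (A ⊓ B): not entailed.

No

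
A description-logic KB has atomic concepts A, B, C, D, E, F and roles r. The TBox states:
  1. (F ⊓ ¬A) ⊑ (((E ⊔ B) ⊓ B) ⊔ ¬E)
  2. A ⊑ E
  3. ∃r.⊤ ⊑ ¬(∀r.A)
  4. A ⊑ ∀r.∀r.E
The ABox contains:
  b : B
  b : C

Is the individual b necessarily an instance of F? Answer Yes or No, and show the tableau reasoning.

No

1. b : F?  L(b) = {B, C} ∪ {¬F}
   open: L(b) ⊇ {B, C, ¬A, ¬F, ∀r.⊥} — b ∉ F possible
2. Hence b : F: not entailed.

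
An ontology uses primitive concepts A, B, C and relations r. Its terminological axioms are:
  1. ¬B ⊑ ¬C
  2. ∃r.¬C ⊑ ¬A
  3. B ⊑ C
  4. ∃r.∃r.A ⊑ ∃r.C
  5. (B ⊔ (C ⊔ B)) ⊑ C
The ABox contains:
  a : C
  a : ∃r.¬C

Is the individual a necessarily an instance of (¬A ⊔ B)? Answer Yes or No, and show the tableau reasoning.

Yes

1. a : (¬A ⊔ B)?  L(a) = {C, ∃r.¬C} ∪ {(A ⊓ ¬B)}
   clash {C, ¬C} at a — a ∈ (¬A ⊔ B)
2. Hence a : (¬A ⊔ B): entailed.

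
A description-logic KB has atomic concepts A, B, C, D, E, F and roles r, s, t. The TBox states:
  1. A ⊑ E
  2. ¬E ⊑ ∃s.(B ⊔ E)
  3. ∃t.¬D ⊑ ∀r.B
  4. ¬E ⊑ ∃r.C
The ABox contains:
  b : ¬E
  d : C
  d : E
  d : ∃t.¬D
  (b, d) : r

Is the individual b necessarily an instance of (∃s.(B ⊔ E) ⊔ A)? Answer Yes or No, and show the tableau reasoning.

1. b : (∃s.(B ⊔ E) ⊔ A)?  L(b) = {¬E} ∪ {(∀s.(¬B ⊓ ¬E) ⊓ ¬A)}
   clash {E, ¬E} at an ∃-successor — b ∈ (∃s.(B ⊔ E) ⊔ A)
2. Hence b : (∃s.(B ⊔ E) ⊔ A): entailed.

Yes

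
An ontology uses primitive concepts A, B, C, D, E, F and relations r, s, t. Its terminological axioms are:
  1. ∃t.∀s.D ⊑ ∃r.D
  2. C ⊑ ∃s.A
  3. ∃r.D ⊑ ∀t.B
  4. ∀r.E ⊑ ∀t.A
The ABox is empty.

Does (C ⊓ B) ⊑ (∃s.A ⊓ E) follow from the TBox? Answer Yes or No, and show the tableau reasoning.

1. (C ⊓ B) ⊑ (∃s.A ⊓ E)  ⇔  ((C ⊓ B) ⊓ (∀s.¬A ⊔ ¬E)) unsat w.r.t. T
   apply at x₀: C⊑∃s.A
   open: L(x₀) ⊇ {B, C, ¬E, ∀r.¬D, ∀t.∃s.¬D, …} (+ ∃-successors)
2. Hence (C ⊓ B) ⊑ (∃s.A ⊓ E): not entailed.

No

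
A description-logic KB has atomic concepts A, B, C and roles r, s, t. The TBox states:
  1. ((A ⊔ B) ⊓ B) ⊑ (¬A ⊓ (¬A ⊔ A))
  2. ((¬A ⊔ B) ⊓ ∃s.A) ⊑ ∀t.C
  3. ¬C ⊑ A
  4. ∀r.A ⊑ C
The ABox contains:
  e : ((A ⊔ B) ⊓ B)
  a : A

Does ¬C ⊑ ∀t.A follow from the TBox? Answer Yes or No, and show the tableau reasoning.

1. ¬C ⊑ ∀t.A  ⇔  (¬C ⊓ ∃t.¬A) unsat w.r.t. T
   apply at x₀: ¬C⊑A
   open: L(x₀) ⊇ {A, ¬B, ¬C, ∃r.¬A, ∃t.¬A} (+ ∃-successors)
2. Hence ¬C ⊑ ∀t.A: not entailed.

No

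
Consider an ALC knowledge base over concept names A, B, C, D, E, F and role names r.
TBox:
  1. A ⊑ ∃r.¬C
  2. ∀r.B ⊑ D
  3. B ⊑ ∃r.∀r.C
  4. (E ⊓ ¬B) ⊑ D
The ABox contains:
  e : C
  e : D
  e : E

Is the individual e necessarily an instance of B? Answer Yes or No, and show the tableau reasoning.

No

1. e : B?  L(e) = {C, D, E} ∪ {¬B}
   open: L(e) ⊇ {C, D, E, ¬A, ¬B} — e ∉ B possible
2. Hence e : B: not entailed.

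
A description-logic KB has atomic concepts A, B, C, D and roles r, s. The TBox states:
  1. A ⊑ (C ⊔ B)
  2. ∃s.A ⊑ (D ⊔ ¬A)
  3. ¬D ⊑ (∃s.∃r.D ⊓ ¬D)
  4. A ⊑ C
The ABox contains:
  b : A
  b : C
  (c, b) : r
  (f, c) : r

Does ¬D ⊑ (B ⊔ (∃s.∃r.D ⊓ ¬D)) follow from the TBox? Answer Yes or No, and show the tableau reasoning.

Yes

1. ¬D ⊑ (B ⊔ (∃s.∃r.D ⊓ ¬D))  ⇔  (¬D ⊓ (¬B ⊓ (∀s.∀r.¬D ⊔ D))) unsat w.r.t. T
   all branches close; clash {B, ¬B} at x₀
2. Hence ¬D ⊑ (B ⊔ (∃s.∃r.D ⊓ ¬D)): entailed.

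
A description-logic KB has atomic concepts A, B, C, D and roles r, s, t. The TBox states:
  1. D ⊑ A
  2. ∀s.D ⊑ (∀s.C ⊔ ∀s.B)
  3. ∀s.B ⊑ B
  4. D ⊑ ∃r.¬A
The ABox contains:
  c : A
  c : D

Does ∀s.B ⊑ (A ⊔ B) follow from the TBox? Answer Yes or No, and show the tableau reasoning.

1. ∀s.B ⊑ (A ⊔ B)  ⇔  (∀s.B ⊓ (¬A ⊓ ¬B)) unsat w.r.t. T
   all branches close; clash {A, ¬A} at x₀
2. Hence ∀s.B ⊑ (A ⊔ B): entailed.

Yes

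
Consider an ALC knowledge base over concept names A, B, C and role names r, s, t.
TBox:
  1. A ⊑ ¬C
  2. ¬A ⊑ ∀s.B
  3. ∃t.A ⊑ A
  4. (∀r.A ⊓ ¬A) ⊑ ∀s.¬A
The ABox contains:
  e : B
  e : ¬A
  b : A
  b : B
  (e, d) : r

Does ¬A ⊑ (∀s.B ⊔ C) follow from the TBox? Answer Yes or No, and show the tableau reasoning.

1. ¬A ⊑ (∀s.B ⊔ C)  ⇔  (¬A ⊓ (∃s.¬B ⊓ ¬C)) unsat w.r.t. T
   all branches close; clash {A, ¬A} at x₀
2. Hence ¬A ⊑ (∀s.B ⊔ C): entailed.

Yes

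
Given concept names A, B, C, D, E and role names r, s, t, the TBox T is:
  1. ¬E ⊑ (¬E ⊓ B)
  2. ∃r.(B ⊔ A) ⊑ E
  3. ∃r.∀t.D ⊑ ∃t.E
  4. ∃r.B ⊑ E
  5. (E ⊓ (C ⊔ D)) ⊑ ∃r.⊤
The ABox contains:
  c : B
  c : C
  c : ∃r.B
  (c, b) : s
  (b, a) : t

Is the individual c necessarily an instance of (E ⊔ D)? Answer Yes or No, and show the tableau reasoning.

Yes

1. c : (E ⊔ D)?  L(c) = {B, C, ∃r.B} ∪ {(¬E ⊓ ¬D)}
   clash {E, ¬E} at c — c ∈ (E ⊔ D)
2. Hence c : (E ⊔ D): entailed.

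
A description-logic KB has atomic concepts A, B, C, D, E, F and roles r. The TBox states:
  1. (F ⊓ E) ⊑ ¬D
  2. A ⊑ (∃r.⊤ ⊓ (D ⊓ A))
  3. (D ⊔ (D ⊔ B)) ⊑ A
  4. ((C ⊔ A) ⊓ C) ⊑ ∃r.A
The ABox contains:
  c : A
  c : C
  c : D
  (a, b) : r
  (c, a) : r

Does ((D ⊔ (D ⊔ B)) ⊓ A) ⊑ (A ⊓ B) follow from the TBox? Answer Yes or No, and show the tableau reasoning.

1. ((D ⊔ (D ⊔ B)) ⊓ A) ⊑ (A ⊓ B)  ⇔  (((D ⊔ (D ⊔ B)) ⊓ A) ⊓ (¬A ⊔ ¬B)) unsat w.r.t. T
   apply at x₀: A⊑(∃r.⊤ ⊓ (D ⊓ A))
   open: L(x₀) ⊇ {A, D, ¬B, ¬C, ¬F, …} (+ ∃-successors)
2. Hence ((D ⊔ (D ⊔ B)) ⊓ A) ⊑ (A ⊓ B): not entailed.

No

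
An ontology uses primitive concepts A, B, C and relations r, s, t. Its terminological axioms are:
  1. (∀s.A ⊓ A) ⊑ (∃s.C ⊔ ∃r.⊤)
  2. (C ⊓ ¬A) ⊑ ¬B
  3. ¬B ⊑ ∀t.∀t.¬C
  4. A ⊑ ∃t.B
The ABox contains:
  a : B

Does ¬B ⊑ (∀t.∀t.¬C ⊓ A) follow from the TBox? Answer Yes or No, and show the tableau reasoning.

1. ¬B ⊑ (∀t.∀t.¬C ⊓ A)  ⇔  (¬B ⊓ (∃t.∃t.C ⊔ ¬A)) unsat w.r.t. T
   apply at x₀: ¬B⊑∀t.∀t.¬C
   open: L(x₀) ⊇ {¬A, ¬B, ∀t.∀t.¬C}
2. Hence ¬B ⊑ (∀t.∀t.¬C ⊓ A): not entailed.

No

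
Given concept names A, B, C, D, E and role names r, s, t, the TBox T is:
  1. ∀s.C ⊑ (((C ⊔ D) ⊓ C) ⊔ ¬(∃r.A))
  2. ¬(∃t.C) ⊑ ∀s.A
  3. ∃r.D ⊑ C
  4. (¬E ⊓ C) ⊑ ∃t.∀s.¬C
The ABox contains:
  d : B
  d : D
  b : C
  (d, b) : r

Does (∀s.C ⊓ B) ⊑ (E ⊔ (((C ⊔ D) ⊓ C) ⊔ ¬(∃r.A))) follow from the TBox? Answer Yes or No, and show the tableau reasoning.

1. (∀s.C ⊓ B) ⊑ (E ⊔ (((C ⊔ D) ⊓ C) ⊔ ¬(∃r.A)))  ⇔  ((∀s.C ⊓ B) ⊓ (¬E ⊓ (((¬C ⊓ ¬D) ⊔ ¬C) ⊓ ∃r.A))) unsat w.r.t. T
   all branches close; clash {C, ¬C} at x₀
2. Hence (∀s.C ⊓ B) ⊑ (E ⊔ (((C ⊔ D) ⊓ C) ⊔ ¬(∃r.A))): entailed.

Yes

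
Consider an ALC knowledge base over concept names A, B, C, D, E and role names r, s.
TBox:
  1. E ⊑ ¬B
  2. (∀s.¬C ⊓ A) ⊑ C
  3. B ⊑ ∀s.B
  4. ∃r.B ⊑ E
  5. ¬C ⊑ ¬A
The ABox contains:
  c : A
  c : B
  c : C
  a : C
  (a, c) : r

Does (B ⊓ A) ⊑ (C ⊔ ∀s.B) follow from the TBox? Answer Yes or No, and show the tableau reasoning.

1. (B ⊓ A) ⊑ (C ⊔ ∀s.B)  ⇔  ((B ⊓ A) ⊓ (¬C ⊓ ∃s.¬B)) unsat w.r.t. T
   all branches close; clash {A, ¬A} at x₀
2. Hence (B ⊓ A) ⊑ (C ⊔ ∀s.B): entailed.

Yes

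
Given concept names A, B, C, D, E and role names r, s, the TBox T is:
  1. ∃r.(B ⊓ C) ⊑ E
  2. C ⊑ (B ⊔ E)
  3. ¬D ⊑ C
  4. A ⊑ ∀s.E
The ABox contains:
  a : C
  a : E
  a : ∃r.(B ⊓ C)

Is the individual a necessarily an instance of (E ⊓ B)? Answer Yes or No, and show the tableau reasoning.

1. a : (E ⊓ B)?  L(a) = {C, E, ∃r.(B ⊓ C)} ∪ {(¬E ⊔ ¬B)}
   apply at a: C⊑(B ⊔ E)
   open: L(a) ⊇ {C, E, ¬A, ¬B, ∃r.(B ⊓ C)} (+ ∃-successors) — a ∉ (E ⊓ B) possible
2. Hence a : (E ⊓ B): not entailed.

No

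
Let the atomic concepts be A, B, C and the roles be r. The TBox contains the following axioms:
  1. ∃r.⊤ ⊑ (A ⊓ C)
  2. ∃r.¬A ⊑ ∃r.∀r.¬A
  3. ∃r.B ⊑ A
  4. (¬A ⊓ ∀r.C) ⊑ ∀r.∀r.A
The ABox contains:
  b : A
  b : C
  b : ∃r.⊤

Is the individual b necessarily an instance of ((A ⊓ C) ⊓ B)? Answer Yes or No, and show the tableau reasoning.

1. b : ((A ⊓ C) ⊓ B)?  L(b) = {A, C, ∃r.⊤} ∪ {((¬A ⊔ ¬C) ⊔ ¬B)}
   apply at b: ∃r.⊤⊑(A ⊓ C)
   open: L(b) ⊇ {A, C, ¬B, ∀r.A, ∃r.⊤} (+ ∃-successors) — b ∉ ((A ⊓ C) ⊓ B) possible
2. Hence b : ((A ⊓ C) ⊓ B): not entailed.

No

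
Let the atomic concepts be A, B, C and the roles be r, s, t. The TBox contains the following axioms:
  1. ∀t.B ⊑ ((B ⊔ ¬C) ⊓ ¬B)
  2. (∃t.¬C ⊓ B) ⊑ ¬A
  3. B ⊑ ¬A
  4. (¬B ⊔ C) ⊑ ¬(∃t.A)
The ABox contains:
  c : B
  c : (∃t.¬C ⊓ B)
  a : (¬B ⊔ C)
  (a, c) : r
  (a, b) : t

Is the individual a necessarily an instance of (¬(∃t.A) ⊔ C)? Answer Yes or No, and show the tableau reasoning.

Yes

1. a : (¬(∃t.A) ⊔ C)?  L(a) = {(¬B ⊔ C)} ∪ {(∃t.A ⊓ ¬C)}
   clash {C, ¬C} at a — a ∈ (¬(∃t.A) ⊔ C)
2. Hence a : (¬(∃t.A) ⊔ C): entailed.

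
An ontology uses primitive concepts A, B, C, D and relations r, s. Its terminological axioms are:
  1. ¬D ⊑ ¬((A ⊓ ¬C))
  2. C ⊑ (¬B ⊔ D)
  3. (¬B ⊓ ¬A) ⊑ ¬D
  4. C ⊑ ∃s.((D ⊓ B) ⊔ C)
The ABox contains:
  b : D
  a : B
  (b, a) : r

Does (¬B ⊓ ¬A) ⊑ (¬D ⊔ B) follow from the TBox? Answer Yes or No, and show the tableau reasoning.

1. (¬B ⊓ ¬A) ⊑ (¬D ⊔ B)  ⇔  ((¬B ⊓ ¬A) ⊓ (D ⊓ ¬B)) unsat w.r.t. T
   all branches close; clash {D, ¬D} at x₀
2. Hence (¬B ⊓ ¬A) ⊑ (¬D ⊔ B): entailed.

Yes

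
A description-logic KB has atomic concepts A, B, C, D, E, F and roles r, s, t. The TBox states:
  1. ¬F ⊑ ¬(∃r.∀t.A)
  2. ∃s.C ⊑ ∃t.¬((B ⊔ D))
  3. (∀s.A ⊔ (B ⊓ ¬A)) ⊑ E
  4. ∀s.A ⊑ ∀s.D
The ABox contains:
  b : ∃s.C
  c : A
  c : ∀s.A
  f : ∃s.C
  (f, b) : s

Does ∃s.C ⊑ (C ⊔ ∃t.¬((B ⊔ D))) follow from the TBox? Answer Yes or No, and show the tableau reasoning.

Yes

1. ∃s.C ⊑ (C ⊔ ∃t.¬((B ⊔ D)))  ⇔  (∃s.C ⊓ (¬C ⊓ ∀t.(B ⊔ D))) unsat w.r.t. T
   all branches close; clash {D, ¬D} at an ∃-successor
2. Hence ∃s.C ⊑ (C ⊔ ∃t.¬((B ⊔ D))): entailed.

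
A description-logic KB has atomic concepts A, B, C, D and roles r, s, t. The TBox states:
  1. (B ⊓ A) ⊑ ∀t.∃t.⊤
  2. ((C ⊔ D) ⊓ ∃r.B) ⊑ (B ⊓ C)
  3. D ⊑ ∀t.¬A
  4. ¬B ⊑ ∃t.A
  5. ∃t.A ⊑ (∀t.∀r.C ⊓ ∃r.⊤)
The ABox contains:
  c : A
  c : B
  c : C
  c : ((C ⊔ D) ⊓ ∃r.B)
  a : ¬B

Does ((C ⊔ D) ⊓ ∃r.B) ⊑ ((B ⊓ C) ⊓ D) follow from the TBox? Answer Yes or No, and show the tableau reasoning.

No

1. ((C ⊔ D) ⊓ ∃r.B) ⊑ ((B ⊓ C) ⊓ D)  ⇔  (((C ⊔ D) ⊓ ∃r.B) ⊓ ((¬B ⊔ ¬C) ⊔ ¬D)) unsat w.r.t. T
   apply at x₀: ((C ⊔ D) ⊓ ∃r.B)⊑(B ⊓ C)
   open: L(x₀) ⊇ {B, C, ¬A, ¬D, ∀t.¬A, …} (+ ∃-successors)
2. Hence ((C ⊔ D) ⊓ ∃r.B) ⊑ ((B ⊓ C) ⊓ D): not entailed.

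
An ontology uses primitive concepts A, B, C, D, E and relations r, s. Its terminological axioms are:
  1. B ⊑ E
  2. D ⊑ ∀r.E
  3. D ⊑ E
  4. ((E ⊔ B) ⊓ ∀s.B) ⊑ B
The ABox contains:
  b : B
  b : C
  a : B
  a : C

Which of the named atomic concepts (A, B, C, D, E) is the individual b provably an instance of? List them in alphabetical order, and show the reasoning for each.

1. b : A?  L(b) = {B, C} ∪ {¬A}
   apply at b: B⊑E
   open: L(b) ⊇ {B, C, E, ¬A, ¬D} — b ∉ A possible
2. b : B?  L(b) = {B, C} ∪ {¬B}
   clash {B, ¬B} at b — b ∈ B
3. b : C?  L(b) = {B, C} ∪ {¬C}
   clash {C, ¬C} at b — b ∈ C
4. b : D?  L(b) = {B, C} ∪ {¬D}
   apply at b: B⊑E
   open: L(b) ⊇ {B, C, E, ¬D} — b ∉ D possible
5. b : E?  L(b) = {B, C} ∪ {¬E}
   clash {E, ¬E} at b — b ∈ E
6. Entailed for b: {B, C, E}

{B, C, E}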